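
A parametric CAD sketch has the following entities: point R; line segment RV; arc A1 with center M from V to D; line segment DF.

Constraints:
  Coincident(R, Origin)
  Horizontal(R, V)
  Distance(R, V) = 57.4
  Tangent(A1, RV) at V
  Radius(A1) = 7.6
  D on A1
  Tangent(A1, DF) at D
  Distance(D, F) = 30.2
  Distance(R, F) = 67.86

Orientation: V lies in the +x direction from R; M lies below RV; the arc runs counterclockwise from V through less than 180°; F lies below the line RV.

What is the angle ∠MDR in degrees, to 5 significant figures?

158.64°

R is at the origin; R and V share the same y with |RV| = 57.4 and V on the +x side, so V = (57.400, 0.0000). Since A1 is tangent to RV there, MV ⟂ RV, so M = V + (0, -7.6) = (57.400, -7.6000). Since MD ⟂ DF (tangency), |MF| = √(7.6² + 30.2²) = 31.142 regardless of where D sits on A1. So F lies on both circle(R, 67.86) and circle(M, 31.142); the below-RV intersection is F = (55.745, -38.698). D is the foot of the tangent from F: D = (49.942, -9.0604).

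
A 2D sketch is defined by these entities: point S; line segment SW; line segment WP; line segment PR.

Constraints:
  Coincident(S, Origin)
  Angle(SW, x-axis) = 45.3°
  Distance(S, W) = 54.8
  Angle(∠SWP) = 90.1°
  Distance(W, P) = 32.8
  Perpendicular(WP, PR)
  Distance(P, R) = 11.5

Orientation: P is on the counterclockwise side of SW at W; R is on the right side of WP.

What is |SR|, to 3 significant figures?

74.0

S is at the origin; SW runs at 45.3° with length 54.8, so W = 54.8·(cos 45.3°, sin 45.3°) = (38.5, 39.0). ∠SWP = 90.1°, so WP runs at 45.3° + (180° − 90.1°) = 135° from the x-axis; with |WP| = 32.8, P = W + 32.8·(cos 135°, sin 135°) = (15.3, 62.1). The perpendicularity gives PR at right angles to WP; with |PR| = 11.5 on the right of WP, R = P + 11.5·(0.705, 0.710) = (23.4, 70.2). Then |SR| = |R − S| = 74.0.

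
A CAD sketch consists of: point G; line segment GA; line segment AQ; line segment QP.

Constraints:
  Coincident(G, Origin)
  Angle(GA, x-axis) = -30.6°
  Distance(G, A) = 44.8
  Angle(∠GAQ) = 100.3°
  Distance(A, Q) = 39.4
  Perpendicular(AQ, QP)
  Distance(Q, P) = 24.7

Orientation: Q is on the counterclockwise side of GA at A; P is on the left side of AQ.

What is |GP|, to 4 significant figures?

51.22

G is at the origin; GA runs at -30.6° with length 44.8, so A = 44.8·(cos -30.6°, sin -30.6°) = (38.56, -22.81). ∠GAQ = 100.3°, so AQ runs at -30.6° + (180° − 100.3°) = 49.10° from the x-axis; with |AQ| = 39.4, Q = A + 39.4·(cos 49.10°, sin 49.10°) = (64.36, 6.976). AQ ⟂ QP; with |QP| = 24.7 on the left of AQ, P = Q + 24.7·(-0.7559, 0.6547) = (45.69, 23.15). Then |GP| = |P − G| = 51.22.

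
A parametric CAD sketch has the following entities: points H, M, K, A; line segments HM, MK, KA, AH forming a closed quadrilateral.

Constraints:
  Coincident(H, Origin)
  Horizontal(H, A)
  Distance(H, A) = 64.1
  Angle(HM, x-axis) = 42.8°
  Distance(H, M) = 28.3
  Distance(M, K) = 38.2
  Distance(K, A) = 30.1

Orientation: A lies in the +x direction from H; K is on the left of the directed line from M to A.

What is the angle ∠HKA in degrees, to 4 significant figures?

75.46°

Checks: |MK| = 38.20 ✓; |KA| = 30.10 ✓.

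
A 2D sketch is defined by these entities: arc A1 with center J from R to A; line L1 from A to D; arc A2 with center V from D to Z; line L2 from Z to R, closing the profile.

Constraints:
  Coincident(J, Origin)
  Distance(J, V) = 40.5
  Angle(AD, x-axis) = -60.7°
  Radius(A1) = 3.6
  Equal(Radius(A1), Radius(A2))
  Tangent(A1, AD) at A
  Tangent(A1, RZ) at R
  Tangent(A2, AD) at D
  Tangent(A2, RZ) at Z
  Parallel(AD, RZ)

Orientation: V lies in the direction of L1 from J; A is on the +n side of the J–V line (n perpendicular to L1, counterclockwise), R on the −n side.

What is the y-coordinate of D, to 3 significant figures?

-33.6

The slot axis is L1's direction at -60.7°, so u = (cos -60.7°, sin -60.7°) = (0.489, -0.872) and n = (−sin -60.7°, cos -60.7°) = (0.872, 0.489). J is at the origin and V lies 40.5 along u from J, so V = 40.5·u = (19.8, -35.3). Tangency of A1 to both parallel lines with radius 3.6 puts A and R at J ± 3.6·n: A = (3.14, 1.76), R = (-3.14, -1.76). Equal radii place D and Z the same way about V: D = V + 3.6·n = (23.0, -33.6), Z = V − 3.6·n = (16.7, -37.1). So D.y = -33.6.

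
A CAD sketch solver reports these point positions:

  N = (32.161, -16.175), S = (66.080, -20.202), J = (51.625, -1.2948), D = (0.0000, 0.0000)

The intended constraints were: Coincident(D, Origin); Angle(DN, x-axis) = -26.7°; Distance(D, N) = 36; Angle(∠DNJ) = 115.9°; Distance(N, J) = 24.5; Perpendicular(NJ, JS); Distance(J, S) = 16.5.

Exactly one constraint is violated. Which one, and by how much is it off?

Distance(J, S) = 16.5 — off by 7.30.

D = (0.00, 0.00) ✓; DN at -26.70° ✓; |DN| = 36.00 ✓; ∠DNJ = 115.9° ✓; |NJ| = 24.50 ✓; ∠(NJ, JS) = 90.00° ✓; |JS| = 23.80 ✗.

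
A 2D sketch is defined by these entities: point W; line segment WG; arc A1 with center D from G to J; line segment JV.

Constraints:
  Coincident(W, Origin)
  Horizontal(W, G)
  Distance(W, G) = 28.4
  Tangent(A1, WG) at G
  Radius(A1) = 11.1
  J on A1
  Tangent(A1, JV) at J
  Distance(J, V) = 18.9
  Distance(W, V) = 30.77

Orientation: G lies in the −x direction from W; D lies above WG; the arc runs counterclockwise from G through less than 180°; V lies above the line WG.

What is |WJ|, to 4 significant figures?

19.66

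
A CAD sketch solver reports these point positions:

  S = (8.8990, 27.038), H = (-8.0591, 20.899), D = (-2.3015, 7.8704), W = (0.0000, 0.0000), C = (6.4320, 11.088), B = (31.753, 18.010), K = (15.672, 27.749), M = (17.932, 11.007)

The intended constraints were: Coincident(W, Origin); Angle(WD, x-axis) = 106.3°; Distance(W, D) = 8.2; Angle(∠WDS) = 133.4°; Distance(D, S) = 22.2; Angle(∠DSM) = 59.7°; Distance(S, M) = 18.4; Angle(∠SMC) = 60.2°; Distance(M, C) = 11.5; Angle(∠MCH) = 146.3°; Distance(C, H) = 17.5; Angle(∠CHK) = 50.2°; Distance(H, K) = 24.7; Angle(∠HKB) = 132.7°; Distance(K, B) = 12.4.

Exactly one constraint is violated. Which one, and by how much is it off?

Distance(K, B) = 12.4 — off by 6.40.

W = (0.00, 0.00) ✓; WD at 106.3° ✓; |WD| = 8.200 ✓; ∠WDS = 133.4° ✓; |DS| = 22.20 ✓; ∠DSM = 59.70° ✓; |SM| = 18.40 ✓; ∠SMC = 60.20° ✓; |MC| = 11.50 ✓; ∠MCH = 146.3° ✓; |CH| = 17.50 ✓; ∠CHK = 50.20° ✓; |HK| = 24.70 ✓; ∠HKB = 132.7° ✓; |KB| = 18.80 ✗.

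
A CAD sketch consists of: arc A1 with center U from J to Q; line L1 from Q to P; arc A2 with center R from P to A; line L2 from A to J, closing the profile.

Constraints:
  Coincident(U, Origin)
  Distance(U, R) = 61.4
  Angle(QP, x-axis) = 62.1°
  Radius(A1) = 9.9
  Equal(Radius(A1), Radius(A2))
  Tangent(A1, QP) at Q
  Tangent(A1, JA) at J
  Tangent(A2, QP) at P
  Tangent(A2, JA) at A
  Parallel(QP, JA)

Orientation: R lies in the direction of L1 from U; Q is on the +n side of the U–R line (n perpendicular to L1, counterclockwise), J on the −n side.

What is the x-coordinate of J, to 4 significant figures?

8.749

U is at the origin and R lies 61.4 along u from U, so R = 61.4·u = (28.73, 54.26). Tangency of A1 to both parallel lines with radius 9.9 puts Q and J at U ± 9.9·n: Q = (-8.749, 4.633), J = (8.749, -4.633). So J.x = 8.749.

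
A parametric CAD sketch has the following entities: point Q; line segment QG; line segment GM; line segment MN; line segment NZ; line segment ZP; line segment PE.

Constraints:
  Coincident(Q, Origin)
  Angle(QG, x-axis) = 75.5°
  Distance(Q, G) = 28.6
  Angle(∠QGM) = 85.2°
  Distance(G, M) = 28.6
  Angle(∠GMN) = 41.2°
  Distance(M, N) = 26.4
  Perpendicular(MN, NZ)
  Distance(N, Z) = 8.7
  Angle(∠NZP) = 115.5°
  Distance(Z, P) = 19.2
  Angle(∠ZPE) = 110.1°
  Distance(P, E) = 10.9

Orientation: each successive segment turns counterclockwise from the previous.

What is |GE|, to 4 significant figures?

22.35

Q is at the origin; QG runs at 75.5° with length 28.6, so G = (7.161, 27.69). ∠QGM = 85.2° gives GM at 170.3° from the x-axis; with |GM| = 28.6, M = (-21.03, 32.51). ∠GMN = 41.2° gives MN at -50.90° from the x-axis; with |MN| = 26.4, N = (-4.380, 12.02). MN is perpendicular to NZ, so NZ runs at 39.10°; with |NZ| = 8.7, Z = (2.371, 17.51). ∠NZP = 115.5° gives ZP at 103.6° from the x-axis; with |ZP| = 19.2, P = (-2.144, 36.17). ∠ZPE = 110.1° gives PE at 173.5° from the x-axis; with |PE| = 10.9, E = (-12.97, 37.40). Then |GE| = |E − G| = 22.35.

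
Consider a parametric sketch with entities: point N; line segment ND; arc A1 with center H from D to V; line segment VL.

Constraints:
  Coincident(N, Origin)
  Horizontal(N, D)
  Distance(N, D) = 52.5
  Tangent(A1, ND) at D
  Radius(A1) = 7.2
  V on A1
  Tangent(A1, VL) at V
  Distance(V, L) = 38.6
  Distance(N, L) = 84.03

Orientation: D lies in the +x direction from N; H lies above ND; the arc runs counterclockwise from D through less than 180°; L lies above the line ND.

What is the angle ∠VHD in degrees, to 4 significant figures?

67.72°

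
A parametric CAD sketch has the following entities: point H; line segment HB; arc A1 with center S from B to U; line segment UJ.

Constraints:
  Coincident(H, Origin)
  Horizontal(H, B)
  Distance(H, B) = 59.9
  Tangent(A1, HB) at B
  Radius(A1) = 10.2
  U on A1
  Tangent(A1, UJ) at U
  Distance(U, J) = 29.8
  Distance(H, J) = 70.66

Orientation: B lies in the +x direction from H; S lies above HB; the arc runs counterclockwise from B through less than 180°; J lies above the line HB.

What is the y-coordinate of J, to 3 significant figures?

41.6

Checks: |SU| = 10.20 ✓; ∠(SU, UJ) = 90.00° ✓; |UJ| = 29.80 ✓; |HJ| = 70.66 ✓.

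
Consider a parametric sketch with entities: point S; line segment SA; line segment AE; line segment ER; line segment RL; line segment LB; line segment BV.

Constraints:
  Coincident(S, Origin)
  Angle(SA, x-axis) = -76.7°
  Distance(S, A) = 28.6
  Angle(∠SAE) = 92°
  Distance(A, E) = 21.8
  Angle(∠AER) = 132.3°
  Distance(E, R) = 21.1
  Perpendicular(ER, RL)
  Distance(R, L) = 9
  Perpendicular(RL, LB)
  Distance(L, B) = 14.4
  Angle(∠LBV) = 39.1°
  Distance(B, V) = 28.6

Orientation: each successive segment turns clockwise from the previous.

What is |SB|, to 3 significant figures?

27.1

S is at the origin; SA runs at -76.7° with length 28.6, so A = (6.58, -27.8). ∠SAE = 92.0° gives AE at -165° from the x-axis; with |AE| = 21.8, E = (-14.4, -33.6). ∠AER = 132.3° gives ER at 148° from the x-axis; with |ER| = 21.1, R = (-32.3, -22.3). ER ⟂ RL, so RL runs at 57.6°; with |RL| = 9.0, L = (-27.4, -14.7). The perpendicularity gives LB at right angles to RL, so LB runs at -32.4°; with |LB| = 14.4, B = (-15.3, -22.4). Then |SB| = |B − S| = 27.1.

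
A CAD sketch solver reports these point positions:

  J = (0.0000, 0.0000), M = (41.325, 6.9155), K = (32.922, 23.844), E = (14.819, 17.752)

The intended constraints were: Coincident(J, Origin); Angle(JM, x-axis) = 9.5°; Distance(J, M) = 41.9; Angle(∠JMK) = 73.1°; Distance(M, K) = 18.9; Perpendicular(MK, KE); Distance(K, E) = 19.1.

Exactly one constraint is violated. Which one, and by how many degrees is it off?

Perpendicular(MK, KE) — off by 7.80°.

J = (0.00, 0.00) ✓; JM at 9.500° ✓; |JM| = 41.90 ✓; ∠JMK = 73.10° ✓; |MK| = 18.90 ✓; ∠(MK, KE) = 82.20° ✗; |KE| = 19.10 ✓.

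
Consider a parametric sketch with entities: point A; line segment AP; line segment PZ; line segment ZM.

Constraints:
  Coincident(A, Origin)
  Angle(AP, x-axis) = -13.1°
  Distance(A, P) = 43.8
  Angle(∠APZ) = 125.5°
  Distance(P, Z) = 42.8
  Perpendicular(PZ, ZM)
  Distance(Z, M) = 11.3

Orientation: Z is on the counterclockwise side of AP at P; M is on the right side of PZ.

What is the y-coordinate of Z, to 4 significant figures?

18.38

A is at the origin; AP runs at -13.1° with length 43.8, so P = 43.8·(cos -13.1°, sin -13.1°) = (42.66, -9.927). ∠APZ = 125.5°, so PZ runs at -13.1° + (180° − 125.5°) = 41.40° from the x-axis; with |PZ| = 42.8, Z = P + 42.8·(cos 41.40°, sin 41.40°) = (74.76, 18.38). So Z.y = 18.38.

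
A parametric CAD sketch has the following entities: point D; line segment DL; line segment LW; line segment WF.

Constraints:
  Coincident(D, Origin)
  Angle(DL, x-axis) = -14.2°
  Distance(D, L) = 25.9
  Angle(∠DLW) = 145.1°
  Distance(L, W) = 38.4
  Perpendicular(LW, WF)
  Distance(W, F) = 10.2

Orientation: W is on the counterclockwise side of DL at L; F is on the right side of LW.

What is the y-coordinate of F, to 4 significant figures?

-2.322

D is at the origin; DL runs at -14.2° with length 25.9, so L = 25.9·(cos -14.2°, sin -14.2°) = (25.11, -6.353). ∠DLW = 145.1°, so LW runs at -14.2° + (180° − 145.1°) = 20.70° from the x-axis; with |LW| = 38.4, W = L + 38.4·(cos 20.70°, sin 20.70°) = (61.03, 7.220). LW ⟂ WF; with |WF| = 10.2 on the right of LW, F = W + 10.2·(0.3535, -0.9354) = (64.64, -2.322). So F.y = -2.322.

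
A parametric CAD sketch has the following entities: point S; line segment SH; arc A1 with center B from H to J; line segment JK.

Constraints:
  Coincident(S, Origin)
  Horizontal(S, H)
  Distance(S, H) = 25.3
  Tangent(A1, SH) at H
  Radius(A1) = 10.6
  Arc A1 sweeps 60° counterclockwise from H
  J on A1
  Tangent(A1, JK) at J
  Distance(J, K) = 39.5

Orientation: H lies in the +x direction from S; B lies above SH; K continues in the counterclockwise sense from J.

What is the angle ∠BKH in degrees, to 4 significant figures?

8.808°

On A1, H sits at bearing -90° from B; a 60° counterclockwise sweep puts J at bearing -30°, so J = B + 10.6·(cos -30°, sin -30°) = (34.48, 5.300). Since A1 is tangent to JK there, BJ ⟂ JK, so JK runs along (−sin -30°, cos -30°); with |JK| = 39.5, K = (54.23, 39.51). Then cos ∠BKH = KB·KH / (|KB||KH|), giving 8.808°.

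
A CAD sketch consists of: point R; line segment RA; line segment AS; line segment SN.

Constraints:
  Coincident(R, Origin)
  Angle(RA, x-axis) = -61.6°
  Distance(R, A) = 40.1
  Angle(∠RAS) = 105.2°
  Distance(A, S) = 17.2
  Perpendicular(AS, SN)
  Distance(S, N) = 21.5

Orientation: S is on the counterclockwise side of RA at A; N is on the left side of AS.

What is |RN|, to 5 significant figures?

32.616

∠RAS = 105.2°, so AS runs at -61.6° + (180° − 105.2°) = 13.200° from the x-axis; with |AS| = 17.2, S = A + 17.2·(cos 13.200°, sin 13.200°) = (35.818, -31.346). The perpendicularity gives SN at right angles to AS; with |SN| = 21.5 on the left of AS, N = S + 21.5·(-0.22835, 0.97358) = (30.909, -10.414). Then |RN| = |N − R| = 32.616.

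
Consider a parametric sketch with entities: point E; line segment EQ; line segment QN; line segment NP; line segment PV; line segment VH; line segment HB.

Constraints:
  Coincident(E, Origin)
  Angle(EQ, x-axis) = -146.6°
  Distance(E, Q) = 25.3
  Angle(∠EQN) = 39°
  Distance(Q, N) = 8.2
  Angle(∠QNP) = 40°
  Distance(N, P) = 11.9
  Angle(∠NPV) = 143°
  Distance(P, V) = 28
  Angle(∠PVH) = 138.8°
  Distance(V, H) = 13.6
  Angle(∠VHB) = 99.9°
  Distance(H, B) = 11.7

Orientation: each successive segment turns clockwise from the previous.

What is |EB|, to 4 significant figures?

59.44

∠PVH = 138.8° gives VH at -145.8° from the x-axis; with |VH| = 13.6, H = (-32.41, -51.85). ∠VHB = 99.9° gives HB at 134.1° from the x-axis; with |HB| = 11.7, B = (-40.56, -43.45). Then |EB| = |B − E| = 59.44.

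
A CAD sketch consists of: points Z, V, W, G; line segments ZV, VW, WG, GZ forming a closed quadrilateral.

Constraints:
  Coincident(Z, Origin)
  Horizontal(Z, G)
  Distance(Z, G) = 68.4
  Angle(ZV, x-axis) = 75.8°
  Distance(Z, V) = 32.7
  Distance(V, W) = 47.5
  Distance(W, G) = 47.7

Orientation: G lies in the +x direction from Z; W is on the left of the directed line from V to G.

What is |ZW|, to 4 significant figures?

70.14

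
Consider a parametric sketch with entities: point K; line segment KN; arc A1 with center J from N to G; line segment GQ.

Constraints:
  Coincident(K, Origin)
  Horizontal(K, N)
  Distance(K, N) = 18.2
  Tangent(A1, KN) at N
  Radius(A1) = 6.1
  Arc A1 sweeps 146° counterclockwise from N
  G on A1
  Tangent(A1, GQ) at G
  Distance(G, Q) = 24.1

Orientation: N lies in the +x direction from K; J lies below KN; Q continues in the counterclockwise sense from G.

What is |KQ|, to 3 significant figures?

42.6

K is at the origin; K and N share the same y with |KN| = 18.2 and N on the +x side, so N = (18.2, 0.00). Since A1 is tangent to KN there, JN ⟂ KN, so J = N + (0, -6.1) = (18.2, -6.10). On A1, N sits at bearing 90° from J; a 146° counterclockwise sweep puts G at bearing 236°, so G = J + 6.1·(cos 236°, sin 236°) = (14.8, -11.2). Since A1 is tangent to GQ there, JG ⟂ GQ, so GQ runs along (−sin 236°, cos 236°); with |GQ| = 24.1, Q = (34.8, -24.6). Then |KQ| = |Q − K| = 42.6.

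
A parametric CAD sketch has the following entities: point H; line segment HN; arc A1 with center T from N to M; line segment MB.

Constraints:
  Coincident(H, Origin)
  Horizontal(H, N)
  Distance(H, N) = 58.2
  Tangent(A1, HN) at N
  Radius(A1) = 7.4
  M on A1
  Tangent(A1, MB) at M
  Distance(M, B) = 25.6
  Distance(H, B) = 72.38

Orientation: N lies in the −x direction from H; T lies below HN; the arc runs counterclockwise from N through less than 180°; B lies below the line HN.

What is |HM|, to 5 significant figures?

66.051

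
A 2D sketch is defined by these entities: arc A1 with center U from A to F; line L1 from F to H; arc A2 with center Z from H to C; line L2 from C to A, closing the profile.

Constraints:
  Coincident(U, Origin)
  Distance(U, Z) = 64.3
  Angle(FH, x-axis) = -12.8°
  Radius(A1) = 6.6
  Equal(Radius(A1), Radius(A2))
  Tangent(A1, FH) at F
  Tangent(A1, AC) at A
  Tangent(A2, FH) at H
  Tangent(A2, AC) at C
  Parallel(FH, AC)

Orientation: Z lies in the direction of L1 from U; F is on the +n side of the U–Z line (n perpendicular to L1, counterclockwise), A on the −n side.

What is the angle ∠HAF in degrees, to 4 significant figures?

78.40°

The slot axis is L1's direction at -12.8°, so u = (cos -12.8°, sin -12.8°) = (0.9751, -0.2215) and n = (−sin -12.8°, cos -12.8°) = (0.2215, 0.9751). U is at the origin and Z lies 64.3 along u from U, so Z = 64.3·u = (62.70, -14.25). Tangency of A1 to both parallel lines with radius 6.6 puts F and A at U ± 6.6·n: F = (1.462, 6.436), A = (-1.462, -6.436). Equal radii place H and C the same way about Z: H = Z + 6.6·n = (64.16, -7.810), C = Z − 6.6·n = (61.24, -20.68). Then cos ∠HAF = AH·AF / (|AH||AF|), giving 78.40°.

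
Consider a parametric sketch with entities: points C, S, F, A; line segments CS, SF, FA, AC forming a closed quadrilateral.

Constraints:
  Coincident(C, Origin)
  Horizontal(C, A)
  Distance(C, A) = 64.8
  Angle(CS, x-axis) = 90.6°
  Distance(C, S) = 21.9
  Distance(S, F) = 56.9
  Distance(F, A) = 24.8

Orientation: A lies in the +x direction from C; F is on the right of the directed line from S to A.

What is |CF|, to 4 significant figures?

46.23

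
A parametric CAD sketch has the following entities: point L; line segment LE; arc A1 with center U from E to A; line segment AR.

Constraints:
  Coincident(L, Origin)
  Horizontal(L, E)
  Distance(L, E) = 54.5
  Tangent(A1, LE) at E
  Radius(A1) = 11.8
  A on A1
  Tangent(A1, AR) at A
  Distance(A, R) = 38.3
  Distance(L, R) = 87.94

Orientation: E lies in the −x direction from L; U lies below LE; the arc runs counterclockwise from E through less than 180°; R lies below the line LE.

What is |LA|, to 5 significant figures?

66.619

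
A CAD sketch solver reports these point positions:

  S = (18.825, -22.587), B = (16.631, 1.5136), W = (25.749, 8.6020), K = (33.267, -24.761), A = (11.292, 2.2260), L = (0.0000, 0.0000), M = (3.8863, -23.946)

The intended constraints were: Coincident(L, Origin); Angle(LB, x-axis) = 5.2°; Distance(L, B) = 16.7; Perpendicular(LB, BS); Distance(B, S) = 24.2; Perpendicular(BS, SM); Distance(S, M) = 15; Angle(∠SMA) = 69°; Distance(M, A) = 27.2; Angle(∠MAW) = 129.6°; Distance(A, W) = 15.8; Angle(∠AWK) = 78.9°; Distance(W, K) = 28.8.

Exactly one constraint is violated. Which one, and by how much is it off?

Distance(W, K) = 28.8 — off by 5.40.

L = (0.00, 0.00) ✓; LB at 5.200° ✓; |LB| = 16.70 ✓; ∠(LB, BS) = 90.00° ✓; |BS| = 24.20 ✓; ∠(BS, SM) = 90.00° ✓; |SM| = 15.00 ✓; ∠SMA = 69.00° ✓; |MA| = 27.20 ✓; ∠MAW = 129.6° ✓; |AW| = 15.80 ✓; ∠AWK = 78.90° ✓; |WK| = 34.20 ✗.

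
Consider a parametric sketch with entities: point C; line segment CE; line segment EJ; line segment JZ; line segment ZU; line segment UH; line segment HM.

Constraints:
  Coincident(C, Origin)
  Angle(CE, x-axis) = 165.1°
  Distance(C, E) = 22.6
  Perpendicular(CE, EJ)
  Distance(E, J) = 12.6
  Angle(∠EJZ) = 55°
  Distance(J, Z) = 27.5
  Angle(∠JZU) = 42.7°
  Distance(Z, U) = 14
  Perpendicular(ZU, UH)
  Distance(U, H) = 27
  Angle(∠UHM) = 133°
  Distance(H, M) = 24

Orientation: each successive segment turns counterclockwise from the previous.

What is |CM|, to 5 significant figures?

40.349

C is at the origin; CE runs at 165.1° with length 22.6, so E = (-21.840, 5.8112). The perpendicularity gives EJ at right angles to CE, so EJ runs at -104.90°; with |EJ| = 12.6, J = (-25.080, -6.3651). ∠EJZ = 55.0° gives JZ at 20.100° from the x-axis; with |JZ| = 27.5, Z = (0.74512, 3.0855). ∠JZU = 42.7° gives ZU at 157.40° from the x-axis; with |ZU| = 14.0, U = (-12.180, 8.4656). ZU ⟂ UH, so UH runs at -112.60°; with |UH| = 27.0, H = (-22.556, -16.461). ∠UHM = 133.0° gives HM at -65.600° from the x-axis; with |HM| = 24.0, M = (-12.641, -38.317). Then |CM| = |M − C| = 40.349.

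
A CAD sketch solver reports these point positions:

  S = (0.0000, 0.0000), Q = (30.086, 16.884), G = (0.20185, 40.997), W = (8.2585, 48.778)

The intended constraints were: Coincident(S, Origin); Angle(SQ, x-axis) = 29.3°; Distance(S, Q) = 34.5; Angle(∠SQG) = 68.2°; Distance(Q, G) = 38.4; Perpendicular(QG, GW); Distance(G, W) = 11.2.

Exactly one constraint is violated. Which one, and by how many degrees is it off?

Perpendicular(QG, GW) — off by 7.10°.

S = (0.00, 0.00) ✓; SQ at 29.30° ✓; |SQ| = 34.50 ✓; ∠SQG = 68.20° ✓; |QG| = 38.40 ✓; ∠(QG, GW) = 97.10° ✗; |GW| = 11.20 ✓.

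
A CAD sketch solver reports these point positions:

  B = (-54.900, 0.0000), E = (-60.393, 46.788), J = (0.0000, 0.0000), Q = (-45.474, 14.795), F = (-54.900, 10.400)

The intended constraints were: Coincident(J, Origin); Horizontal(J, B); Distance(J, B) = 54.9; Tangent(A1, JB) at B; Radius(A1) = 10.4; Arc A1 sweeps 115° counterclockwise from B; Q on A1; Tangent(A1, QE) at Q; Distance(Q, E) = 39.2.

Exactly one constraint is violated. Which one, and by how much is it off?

Distance(Q, E) = 39.2 — off by 3.90.

J = (0.00, 0.00) ✓; J.y = 0.00, B.y = 0.00 ✓; |JB| = 54.90 ✓; ∠(FB, BJ) = 90.00° ✓; |FB| = 10.40 ✓; bearing(F→Q) − bearing(F→B) = 115.0° ✓; |FQ| = 10.40 ✓; ∠(FQ, QE) = 90.00° ✓; |QE| = 35.30 ✗.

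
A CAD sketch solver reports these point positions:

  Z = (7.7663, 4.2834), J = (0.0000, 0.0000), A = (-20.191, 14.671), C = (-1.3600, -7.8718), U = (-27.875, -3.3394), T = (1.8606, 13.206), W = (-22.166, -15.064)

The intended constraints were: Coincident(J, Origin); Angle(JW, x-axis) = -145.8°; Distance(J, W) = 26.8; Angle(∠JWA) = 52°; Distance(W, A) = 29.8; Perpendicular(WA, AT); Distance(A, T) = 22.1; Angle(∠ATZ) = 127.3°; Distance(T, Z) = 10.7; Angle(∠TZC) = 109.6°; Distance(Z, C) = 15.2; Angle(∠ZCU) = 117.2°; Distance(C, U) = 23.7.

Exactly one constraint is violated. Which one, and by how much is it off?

Distance(C, U) = 23.7 — off by 3.20.

J = (0.00, 0.00) ✓; JW at -145.8° ✓; |JW| = 26.80 ✓; ∠JWA = 52.00° ✓; |WA| = 29.80 ✓; ∠(WA, AT) = 90.00° ✓; |AT| = 22.10 ✓; ∠ATZ = 127.3° ✓; |TZ| = 10.70 ✓; ∠TZC = 109.6° ✓; |ZC| = 15.20 ✓; ∠ZCU = 117.2° ✓; |CU| = 26.90 ✗.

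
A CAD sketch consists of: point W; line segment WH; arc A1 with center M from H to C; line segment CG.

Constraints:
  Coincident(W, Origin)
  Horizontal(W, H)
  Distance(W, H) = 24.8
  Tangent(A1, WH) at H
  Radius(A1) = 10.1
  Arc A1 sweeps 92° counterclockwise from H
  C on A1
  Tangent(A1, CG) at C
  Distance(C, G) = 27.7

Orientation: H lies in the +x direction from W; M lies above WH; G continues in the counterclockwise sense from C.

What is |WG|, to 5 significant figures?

51.043

On A1, H sits at bearing -90° from M; a 92° counterclockwise sweep puts C at bearing 2°, so C = M + 10.1·(cos 2°, sin 2°) = (34.894, 10.452). The tangent condition forces MC to be normal to CG, so CG runs along (−sin 2°, cos 2°); with |CG| = 27.7, G = (33.927, 38.136). Then |WG| = |G − W| = 51.043.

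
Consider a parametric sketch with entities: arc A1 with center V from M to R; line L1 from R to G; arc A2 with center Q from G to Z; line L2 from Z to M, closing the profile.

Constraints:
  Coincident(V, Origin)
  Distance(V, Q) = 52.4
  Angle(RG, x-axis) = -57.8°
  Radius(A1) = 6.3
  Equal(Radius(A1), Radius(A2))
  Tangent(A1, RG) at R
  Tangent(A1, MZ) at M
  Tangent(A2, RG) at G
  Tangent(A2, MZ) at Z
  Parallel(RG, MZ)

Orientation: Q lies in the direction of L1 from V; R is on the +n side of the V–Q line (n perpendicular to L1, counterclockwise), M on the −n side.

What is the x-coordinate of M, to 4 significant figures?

-5.331

The slot axis is L1's direction at -57.8°, so u = (cos -57.8°, sin -57.8°) = (0.5329, -0.8462) and n = (−sin -57.8°, cos -57.8°) = (0.8462, 0.5329). V is at the origin and Q lies 52.4 along u from V, so Q = 52.4·u = (27.92, -44.34). Tangency of A1 to both parallel lines with radius 6.3 puts R and M at V ± 6.3·n: R = (5.331, 3.357), M = (-5.331, -3.357). So M.x = -5.331.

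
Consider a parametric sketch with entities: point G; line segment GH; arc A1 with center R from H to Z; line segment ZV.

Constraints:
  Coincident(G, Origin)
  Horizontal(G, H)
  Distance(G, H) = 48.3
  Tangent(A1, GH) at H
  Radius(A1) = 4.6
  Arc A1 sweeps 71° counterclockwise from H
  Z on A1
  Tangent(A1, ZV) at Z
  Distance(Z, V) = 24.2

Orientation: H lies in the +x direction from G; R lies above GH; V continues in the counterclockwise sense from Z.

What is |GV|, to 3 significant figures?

65.9

G is at the origin; GH is horizontal with |GH| = 48.3 and H on the +x side, so H = (48.3, 0.00). The tangent condition forces RH to be normal to GH, so R = H + (0, 4.6) = (48.3, 4.60). On A1, H sits at bearing -90° from R; a 71° counterclockwise sweep puts Z at bearing -19°, so Z = R + 4.6·(cos -19°, sin -19°) = (52.6, 3.10). A1 meets ZV tangentially, so RZ is at right angles to ZV, so ZV runs along (−sin -19°, cos -19°); with |ZV| = 24.2, V = (60.5, 26.0). Then |GV| = |V − G| = 65.9.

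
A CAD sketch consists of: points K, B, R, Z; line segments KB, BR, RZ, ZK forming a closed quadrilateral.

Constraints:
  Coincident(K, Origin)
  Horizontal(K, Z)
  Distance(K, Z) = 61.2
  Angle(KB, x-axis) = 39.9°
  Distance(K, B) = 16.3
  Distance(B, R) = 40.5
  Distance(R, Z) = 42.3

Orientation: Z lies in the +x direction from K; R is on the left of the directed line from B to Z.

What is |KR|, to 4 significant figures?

56.79

K is at the origin; K and Z share the same y with |KZ| = 61.2 and Z in +x, so Z = (61.2, 0). KB runs at 39.9° with |KB| = 16.3, so B = (12.50, 10.46). R is determined by |BR| = 40.5 and |RZ| = 42.3 together: it lies at the intersection of circle(B, 40.5) and circle(Z, 42.3). With |BZ| = 49.81, the foot of the radical line on BZ is 23.41 from B and the perpendicular offset is √(40.5² − 23.41²) = 33.05. Taking the left-of-BZ solution: R = (42.33, 37.86).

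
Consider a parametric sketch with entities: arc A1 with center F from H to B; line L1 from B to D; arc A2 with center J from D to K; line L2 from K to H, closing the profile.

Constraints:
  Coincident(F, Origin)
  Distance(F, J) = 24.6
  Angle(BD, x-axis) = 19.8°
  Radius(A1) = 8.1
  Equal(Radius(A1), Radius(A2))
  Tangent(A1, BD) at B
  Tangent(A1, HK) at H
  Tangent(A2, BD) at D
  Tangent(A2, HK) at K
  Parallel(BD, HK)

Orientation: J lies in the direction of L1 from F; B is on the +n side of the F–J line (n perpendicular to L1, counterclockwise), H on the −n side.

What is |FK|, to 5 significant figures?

25.899

The slot axis is L1's direction at 19.8°, so u = (cos 19.8°, sin 19.8°) = (0.94088, 0.33874) and n = (−sin 19.8°, cos 19.8°) = (-0.33874, 0.94088). F is at the origin and J lies 24.6 along u from F, so J = 24.6·u = (23.146, 8.3330). Tangency of A1 to both parallel lines with radius 8.1 puts B and H at F ± 8.1·n: B = (-2.7438, 7.6211), H = (2.7438, -7.6211). Equal radii place D and K the same way about J: D = J + 8.1·n = (20.402, 15.954), K = J − 8.1·n = (25.889, 0.71182). Then |FK| = |K − F| = 25.899.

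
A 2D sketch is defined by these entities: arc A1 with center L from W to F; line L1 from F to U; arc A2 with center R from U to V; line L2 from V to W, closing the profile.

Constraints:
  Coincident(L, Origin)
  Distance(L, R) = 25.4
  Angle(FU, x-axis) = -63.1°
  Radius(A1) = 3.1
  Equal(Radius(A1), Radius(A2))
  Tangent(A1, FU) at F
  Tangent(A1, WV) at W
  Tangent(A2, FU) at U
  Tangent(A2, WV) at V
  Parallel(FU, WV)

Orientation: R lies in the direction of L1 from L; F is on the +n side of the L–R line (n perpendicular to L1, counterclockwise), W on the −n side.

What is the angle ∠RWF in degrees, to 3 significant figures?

83.0°

The slot axis is L1's direction at -63.1°, so u = (cos -63.1°, sin -63.1°) = (0.452, -0.892) and n = (−sin -63.1°, cos -63.1°) = (0.892, 0.452). L is at the origin and R lies 25.4 along u from L, so R = 25.4·u = (11.5, -22.7). Tangency of A1 to both parallel lines with radius 3.1 puts F and W at L ± 3.1·n: F = (2.76, 1.40), W = (-2.76, -1.40). Then cos ∠RWF = WR·WF / (|WR||WF|), giving 83.0°.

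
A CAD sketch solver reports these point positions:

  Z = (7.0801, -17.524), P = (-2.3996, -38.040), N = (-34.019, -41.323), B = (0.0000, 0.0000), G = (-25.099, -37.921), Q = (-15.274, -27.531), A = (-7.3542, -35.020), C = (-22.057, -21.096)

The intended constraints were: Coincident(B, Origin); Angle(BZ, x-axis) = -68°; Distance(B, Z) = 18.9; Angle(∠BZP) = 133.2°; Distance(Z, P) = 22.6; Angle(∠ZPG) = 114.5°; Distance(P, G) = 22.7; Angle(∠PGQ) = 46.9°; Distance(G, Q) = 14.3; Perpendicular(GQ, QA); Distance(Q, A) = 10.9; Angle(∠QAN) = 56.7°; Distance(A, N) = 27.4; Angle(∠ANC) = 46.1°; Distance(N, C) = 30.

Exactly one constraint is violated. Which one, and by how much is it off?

Distance(N, C) = 30 — off by 6.50.

B = (0.00, 0.00) ✓; BZ at -68.00° ✓; |BZ| = 18.90 ✓; ∠BZP = 133.2° ✓; |ZP| = 22.60 ✓; ∠ZPG = 114.5° ✓; |PG| = 22.70 ✓; ∠PGQ = 46.90° ✓; |GQ| = 14.30 ✓; ∠(GQ, QA) = 90.00° ✓; |QA| = 10.90 ✓; ∠QAN = 56.70° ✓; |AN| = 27.40 ✓; ∠ANC = 46.10° ✓; |NC| = 23.50 ✗.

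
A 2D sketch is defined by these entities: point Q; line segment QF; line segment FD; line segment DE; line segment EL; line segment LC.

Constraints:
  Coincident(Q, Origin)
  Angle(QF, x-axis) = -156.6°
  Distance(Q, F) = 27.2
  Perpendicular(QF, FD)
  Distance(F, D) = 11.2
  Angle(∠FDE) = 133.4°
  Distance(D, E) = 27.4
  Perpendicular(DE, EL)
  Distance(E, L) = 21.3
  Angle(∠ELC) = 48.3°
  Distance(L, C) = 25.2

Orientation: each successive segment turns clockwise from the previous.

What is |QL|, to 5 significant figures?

16.298

Q is at the origin; QF runs at -156.6° with length 27.2, so F = (-24.963, -10.802). QF ⟂ FD, so FD runs at 113.40°; with |FD| = 11.2, D = (-29.411, -0.52357). ∠FDE = 133.4° gives DE at 66.800° from the x-axis; with |DE| = 27.4, E = (-18.617, 24.661). DE is perpendicular to EL, so EL runs at -23.200°; with |EL| = 21.3, L = (0.96061, 16.270). Then |QL| = |L − Q| = 16.298.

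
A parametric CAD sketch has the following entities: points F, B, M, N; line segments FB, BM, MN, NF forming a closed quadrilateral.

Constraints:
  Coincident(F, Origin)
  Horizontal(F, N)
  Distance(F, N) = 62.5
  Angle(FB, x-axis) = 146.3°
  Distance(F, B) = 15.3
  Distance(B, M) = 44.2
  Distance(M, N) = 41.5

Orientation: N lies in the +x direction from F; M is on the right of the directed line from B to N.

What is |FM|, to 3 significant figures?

28.9

F is at the origin; FN is horizontal with |FN| = 62.5 and N in +x, so N = (62.5, 0). FB runs at 146.3° with |FB| = 15.3, so B = (-12.7, 8.49). M is determined by |BM| = 44.2 and |MN| = 41.5 together: it lies at the intersection of circle(B, 44.2) and circle(N, 41.5). With |BN| = 75.7, the foot of the radical line on BN is 39.4 from B and the perpendicular offset is √(44.2² − 39.4²) = 20.1. Taking the right-of-BN solution: M = (24.2, -15.9).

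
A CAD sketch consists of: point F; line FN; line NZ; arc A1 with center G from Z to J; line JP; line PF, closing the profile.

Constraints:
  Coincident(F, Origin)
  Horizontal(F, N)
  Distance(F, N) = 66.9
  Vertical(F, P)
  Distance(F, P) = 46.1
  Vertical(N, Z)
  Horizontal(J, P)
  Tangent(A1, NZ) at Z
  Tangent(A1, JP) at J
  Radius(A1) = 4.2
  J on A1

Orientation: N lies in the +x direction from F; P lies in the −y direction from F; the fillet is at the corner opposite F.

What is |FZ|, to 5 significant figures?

78.938

F is at the origin; F and N share the same y with |FN| = 66.9 and N on the +x side, so N = (66.900, 0.0000). F and P share the same x with |FP| = 46.1 and P on the −y side, so P = (0.0000, -46.100). The virtual corner opposite F is at (66.900, -46.100). The tangent condition forces GZ to be normal to NZ and A1 meets JP tangentially, so GJ is at right angles to JP, with radius 4.2, so the center G sits 4.2 in from both sides at G = (62.700, -41.900). That places the tangent points at Z = (66.900, -41.900) on NZ and J = (62.700, -46.100) on JP. Then |FZ| = |Z − F| = 78.938.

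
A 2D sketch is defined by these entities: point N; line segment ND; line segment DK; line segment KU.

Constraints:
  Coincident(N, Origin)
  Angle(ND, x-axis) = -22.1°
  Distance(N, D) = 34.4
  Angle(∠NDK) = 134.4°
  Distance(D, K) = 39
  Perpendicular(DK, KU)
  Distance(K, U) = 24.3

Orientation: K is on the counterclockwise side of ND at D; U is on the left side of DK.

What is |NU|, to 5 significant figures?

63.069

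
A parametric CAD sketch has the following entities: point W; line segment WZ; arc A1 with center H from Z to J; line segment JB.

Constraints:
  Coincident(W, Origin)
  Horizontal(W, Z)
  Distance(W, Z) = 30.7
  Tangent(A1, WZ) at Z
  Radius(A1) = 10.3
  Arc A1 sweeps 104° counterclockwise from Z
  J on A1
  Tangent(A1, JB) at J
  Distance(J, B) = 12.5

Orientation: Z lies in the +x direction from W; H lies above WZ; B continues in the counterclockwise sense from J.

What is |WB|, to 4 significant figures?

45.17

W is at the origin; W and Z share the same y with |WZ| = 30.7 and Z on the +x side, so Z = (30.70, 0.000). Tangency of A1 to WZ means the radius HZ is perpendicular to WZ, so H = Z + (0, 10.3) = (30.70, 10.30). On A1, Z sits at bearing -90° from H; a 104° counterclockwise sweep puts J at bearing 14°, so J = H + 10.3·(cos 14°, sin 14°) = (40.69, 12.79). Since A1 is tangent to JB there, HJ ⟂ JB, so JB runs along (−sin 14°, cos 14°); with |JB| = 12.5, B = (37.67, 24.92). Then |WB| = |B − W| = 45.17.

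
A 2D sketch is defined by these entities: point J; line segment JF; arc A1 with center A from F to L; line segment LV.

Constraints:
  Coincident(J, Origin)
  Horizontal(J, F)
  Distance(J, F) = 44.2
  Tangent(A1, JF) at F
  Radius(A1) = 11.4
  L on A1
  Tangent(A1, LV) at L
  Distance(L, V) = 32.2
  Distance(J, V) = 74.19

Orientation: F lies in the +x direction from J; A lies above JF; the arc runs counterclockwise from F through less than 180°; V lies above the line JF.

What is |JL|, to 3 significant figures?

56.1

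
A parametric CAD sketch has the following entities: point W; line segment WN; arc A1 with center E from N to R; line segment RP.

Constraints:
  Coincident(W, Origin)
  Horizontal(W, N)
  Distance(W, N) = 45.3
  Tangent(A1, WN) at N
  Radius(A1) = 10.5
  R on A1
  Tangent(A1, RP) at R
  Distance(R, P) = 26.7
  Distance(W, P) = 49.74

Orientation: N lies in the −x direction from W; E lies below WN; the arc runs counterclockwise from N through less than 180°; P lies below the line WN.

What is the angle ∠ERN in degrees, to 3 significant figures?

22.2°

W is at the origin; W and N share the same y with |WN| = 45.3 and N on the −x side, so N = (-45.3, 0.00). A1 meets WN tangentially, so EN is at right angles to WN, so E = N + (0, -10.5) = (-45.3, -10.5). Since ER ⟂ RP (tangency), |EP| = √(10.5² + 26.7²) = 28.7 regardless of where R sits on A1. So P lies on both circle(W, 49.74) and circle(E, 28.7); the below-WN intersection is P = (-33.6, -36.7). R is the foot of the tangent from P: R = (-52.7, -18.0).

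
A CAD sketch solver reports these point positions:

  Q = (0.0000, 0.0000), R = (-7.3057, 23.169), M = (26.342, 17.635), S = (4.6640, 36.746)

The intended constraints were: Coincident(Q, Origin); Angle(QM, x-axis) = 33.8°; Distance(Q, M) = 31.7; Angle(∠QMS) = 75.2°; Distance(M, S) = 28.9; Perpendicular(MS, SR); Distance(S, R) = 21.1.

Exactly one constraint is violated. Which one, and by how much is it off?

Distance(S, R) = 21.1 — off by 3.00.

Q = (0.00, 0.00) ✓; QM at 33.80° ✓; |QM| = 31.70 ✓; ∠QMS = 75.20° ✓; |MS| = 28.90 ✓; ∠(MS, SR) = 90.00° ✓; |SR| = 18.10 ✗.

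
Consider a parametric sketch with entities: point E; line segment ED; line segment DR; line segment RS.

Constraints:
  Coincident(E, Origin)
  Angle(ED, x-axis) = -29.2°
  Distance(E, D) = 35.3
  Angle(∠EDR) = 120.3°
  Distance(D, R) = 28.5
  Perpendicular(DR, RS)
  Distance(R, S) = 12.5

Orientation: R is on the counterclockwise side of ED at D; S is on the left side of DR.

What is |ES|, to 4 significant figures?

49.68

E is at the origin; ED runs at -29.2° with length 35.3, so D = 35.3·(cos -29.2°, sin -29.2°) = (30.81, -17.22). ∠EDR = 120.3°, so DR runs at -29.2° + (180° − 120.3°) = 30.50° from the x-axis; with |DR| = 28.5, R = D + 28.5·(cos 30.50°, sin 30.50°) = (55.37, -2.757). DR ⟂ RS; with |RS| = 12.5 on the left of DR, S = R + 12.5·(-0.5075, 0.8616) = (49.03, 8.014). Then |ES| = |S − E| = 49.68.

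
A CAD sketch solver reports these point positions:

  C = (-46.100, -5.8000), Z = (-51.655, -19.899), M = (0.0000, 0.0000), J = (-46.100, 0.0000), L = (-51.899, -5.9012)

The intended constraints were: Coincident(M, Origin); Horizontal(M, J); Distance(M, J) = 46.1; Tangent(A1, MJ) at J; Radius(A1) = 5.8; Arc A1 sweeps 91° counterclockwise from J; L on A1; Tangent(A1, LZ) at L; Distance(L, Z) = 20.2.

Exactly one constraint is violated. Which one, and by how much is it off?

Distance(L, Z) = 20.2 — off by 6.20.

M = (0.00, 0.00) ✓; M.y = 0.00, J.y = 0.00 ✓; |MJ| = 46.10 ✓; ∠(CJ, JM) = 90.00° ✓; |CJ| = 5.800 ✓; bearing(C→L) − bearing(C→J) = 91.00° ✓; |CL| = 5.800 ✓; ∠(CL, LZ) = 90.00° ✓; |LZ| = 14.00 ✗.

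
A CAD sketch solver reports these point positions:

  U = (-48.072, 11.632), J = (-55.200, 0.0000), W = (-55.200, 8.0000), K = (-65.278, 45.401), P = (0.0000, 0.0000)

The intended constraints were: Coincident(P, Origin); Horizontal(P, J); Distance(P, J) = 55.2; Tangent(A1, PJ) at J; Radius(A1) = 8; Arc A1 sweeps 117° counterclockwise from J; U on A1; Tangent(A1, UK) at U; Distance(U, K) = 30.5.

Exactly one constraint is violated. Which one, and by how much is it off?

Distance(U, K) = 30.5 — off by 7.40.

P = (0.00, 0.00) ✓; P.y = 0.00, J.y = 0.00 ✓; |PJ| = 55.20 ✓; ∠(WJ, JP) = 90.00° ✓; |WJ| = 8.000 ✓; bearing(W→U) − bearing(W→J) = 117.0° ✓; |WU| = 8.000 ✓; ∠(WU, UK) = 90.00° ✓; |UK| = 37.90 ✗.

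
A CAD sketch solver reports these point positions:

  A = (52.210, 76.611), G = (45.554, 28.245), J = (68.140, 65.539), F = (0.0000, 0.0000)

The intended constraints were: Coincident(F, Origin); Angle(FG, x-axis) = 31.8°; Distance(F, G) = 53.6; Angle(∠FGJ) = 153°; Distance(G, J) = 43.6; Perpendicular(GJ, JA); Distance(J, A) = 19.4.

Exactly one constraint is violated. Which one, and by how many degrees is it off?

Perpendicular(GJ, JA) — off by 3.60°.

F = (0.00, 0.00) ✓; FG at 31.80° ✓; |FG| = 53.60 ✓; ∠FGJ = 153.0° ✓; |GJ| = 43.60 ✓; ∠(GJ, JA) = 86.40° ✗; |JA| = 19.40 ✓.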